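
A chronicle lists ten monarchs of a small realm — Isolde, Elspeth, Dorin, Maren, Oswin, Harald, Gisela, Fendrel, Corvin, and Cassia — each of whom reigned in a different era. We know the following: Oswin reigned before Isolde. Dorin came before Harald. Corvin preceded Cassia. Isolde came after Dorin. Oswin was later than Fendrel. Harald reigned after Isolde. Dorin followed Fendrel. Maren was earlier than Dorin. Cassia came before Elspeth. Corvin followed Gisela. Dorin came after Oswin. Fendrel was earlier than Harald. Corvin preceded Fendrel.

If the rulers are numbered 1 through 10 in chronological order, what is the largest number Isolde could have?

Isolde must come before Harald — 1 ruler forced after them.
Everything else can be placed before Isolde in some valid order, so Isolde can sit as late as position 10 − 1 = 9.

9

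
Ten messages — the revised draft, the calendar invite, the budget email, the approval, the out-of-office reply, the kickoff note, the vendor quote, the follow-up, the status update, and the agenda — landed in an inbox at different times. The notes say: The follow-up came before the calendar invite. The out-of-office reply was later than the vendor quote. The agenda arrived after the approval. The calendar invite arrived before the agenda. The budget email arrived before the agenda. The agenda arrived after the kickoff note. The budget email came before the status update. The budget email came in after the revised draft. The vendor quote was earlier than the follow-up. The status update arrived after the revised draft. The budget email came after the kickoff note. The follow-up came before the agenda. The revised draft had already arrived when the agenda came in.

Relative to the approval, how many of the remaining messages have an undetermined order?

8

Forced after the approval: the agenda.
That leaves the budget email, the calendar invite, the follow-up, the kickoff note, the out-of-office reply, the revised draft, the status update, and the vendor quote with no forced order relative to the approval — 8.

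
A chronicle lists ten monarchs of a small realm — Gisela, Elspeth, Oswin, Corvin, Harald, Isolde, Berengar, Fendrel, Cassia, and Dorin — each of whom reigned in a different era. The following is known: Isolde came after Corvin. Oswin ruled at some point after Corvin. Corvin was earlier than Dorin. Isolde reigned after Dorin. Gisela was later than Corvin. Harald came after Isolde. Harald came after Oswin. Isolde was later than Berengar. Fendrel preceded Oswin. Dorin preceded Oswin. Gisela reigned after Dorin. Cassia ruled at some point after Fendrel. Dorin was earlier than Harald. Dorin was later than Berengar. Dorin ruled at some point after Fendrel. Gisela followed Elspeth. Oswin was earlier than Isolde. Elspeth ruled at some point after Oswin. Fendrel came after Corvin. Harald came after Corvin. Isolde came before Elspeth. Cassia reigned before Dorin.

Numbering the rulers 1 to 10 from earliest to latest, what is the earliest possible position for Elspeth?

8

Berengar, Cassia, Corvin, Dorin, Fendrel, Isolde, and Oswin must all come before Elspeth — 7 forced predecessors.
Nothing else is forced ahead of Elspeth, so their earliest slot is position 7 + 1 = 8.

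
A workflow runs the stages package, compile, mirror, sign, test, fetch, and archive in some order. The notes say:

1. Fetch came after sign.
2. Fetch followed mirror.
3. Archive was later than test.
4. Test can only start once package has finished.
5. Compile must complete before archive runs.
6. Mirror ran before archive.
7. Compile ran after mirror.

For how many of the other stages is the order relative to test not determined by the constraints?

Forced before test: package; forced after test: archive.
That leaves compile, fetch, mirror, and sign with no forced order relative to test — 4.

4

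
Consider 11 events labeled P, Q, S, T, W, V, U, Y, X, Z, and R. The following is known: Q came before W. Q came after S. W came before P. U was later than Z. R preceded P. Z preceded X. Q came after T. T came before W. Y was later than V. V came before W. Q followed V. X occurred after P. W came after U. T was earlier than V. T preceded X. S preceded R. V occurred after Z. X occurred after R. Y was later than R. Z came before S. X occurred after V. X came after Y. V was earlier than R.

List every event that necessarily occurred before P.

Directly stated before P: R and W.
Q reaches P via Q → W → P.
S reaches P via S → R → P.
T reaches P via T → W → P.
Likewise U, V, and Z each reach P by chaining the stated constraints.
No chain forces Y (or any of the others) ahead of P.

Q, R, S, T, U, V, W, Z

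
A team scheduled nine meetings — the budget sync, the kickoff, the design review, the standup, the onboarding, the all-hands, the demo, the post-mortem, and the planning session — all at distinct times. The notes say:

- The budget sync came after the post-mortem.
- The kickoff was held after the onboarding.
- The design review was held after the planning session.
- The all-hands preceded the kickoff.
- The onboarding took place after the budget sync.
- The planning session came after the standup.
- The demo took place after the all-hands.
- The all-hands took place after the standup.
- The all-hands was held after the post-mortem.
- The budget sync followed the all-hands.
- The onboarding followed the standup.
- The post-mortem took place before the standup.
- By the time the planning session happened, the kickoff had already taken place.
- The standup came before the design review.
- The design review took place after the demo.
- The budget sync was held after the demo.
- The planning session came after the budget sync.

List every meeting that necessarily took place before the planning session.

the all-hands, the budget sync, the demo, the kickoff, the onboarding, the post-mortem, the standup

Directly stated before the planning session: the budget sync, the kickoff, and the standup.
The all-hands reaches the planning session via the all-hands → the budget sync → the planning session.
The demo reaches the planning session via the demo → the budget sync → the planning session.
The onboarding reaches the planning session via the onboarding → the kickoff → the planning session.
Likewise the post-mortem reaches the planning session by chaining the stated constraints.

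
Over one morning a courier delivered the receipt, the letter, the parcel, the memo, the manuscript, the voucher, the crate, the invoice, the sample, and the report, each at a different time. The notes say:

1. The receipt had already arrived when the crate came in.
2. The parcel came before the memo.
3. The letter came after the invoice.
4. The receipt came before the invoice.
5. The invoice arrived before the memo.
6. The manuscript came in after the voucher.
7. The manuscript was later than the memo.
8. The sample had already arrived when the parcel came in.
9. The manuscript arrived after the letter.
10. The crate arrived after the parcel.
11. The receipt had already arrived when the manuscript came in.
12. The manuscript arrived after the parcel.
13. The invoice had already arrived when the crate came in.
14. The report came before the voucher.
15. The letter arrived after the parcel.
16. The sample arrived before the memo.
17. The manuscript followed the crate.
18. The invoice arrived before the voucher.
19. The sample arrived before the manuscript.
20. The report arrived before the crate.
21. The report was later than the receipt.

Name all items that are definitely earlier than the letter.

Directly stated before the letter: the invoice and the parcel.
The receipt reaches the letter via the receipt → the invoice → the letter.
The sample reaches the letter via the sample → the parcel → the letter.
No chain forces the manuscript (or any of the others) ahead of the letter.

the invoice, the parcel, the receipt, the sample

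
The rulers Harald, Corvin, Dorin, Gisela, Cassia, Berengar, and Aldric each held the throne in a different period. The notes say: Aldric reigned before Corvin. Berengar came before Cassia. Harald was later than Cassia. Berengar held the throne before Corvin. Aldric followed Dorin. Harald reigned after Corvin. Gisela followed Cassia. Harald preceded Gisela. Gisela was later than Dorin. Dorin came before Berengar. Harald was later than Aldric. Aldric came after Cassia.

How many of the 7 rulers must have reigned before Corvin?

Directly stated before Corvin: Aldric and Berengar.
Cassia reaches Corvin via Cassia → Aldric → Corvin.
Dorin reaches Corvin via Dorin → Berengar → Corvin.
No chain forces Gisela (or any of the others) ahead of Corvin.
That's Aldric, Berengar, Cassia, and Dorin — 4 in all.

4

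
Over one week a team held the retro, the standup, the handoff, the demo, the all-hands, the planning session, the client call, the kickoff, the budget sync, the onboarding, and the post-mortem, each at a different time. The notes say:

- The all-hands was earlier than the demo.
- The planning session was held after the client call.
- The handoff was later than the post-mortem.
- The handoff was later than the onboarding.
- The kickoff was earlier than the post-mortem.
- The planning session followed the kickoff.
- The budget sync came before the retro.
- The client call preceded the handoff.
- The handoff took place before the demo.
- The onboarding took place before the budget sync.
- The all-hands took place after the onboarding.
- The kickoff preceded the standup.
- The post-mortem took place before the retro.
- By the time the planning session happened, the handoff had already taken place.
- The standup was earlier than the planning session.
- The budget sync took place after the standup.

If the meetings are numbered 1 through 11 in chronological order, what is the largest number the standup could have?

8

The standup must come before the budget sync, the planning session, and the retro — 3 meetings forced after it.
Everything else can be placed before the standup in some valid order, so the standup can sit as late as position 11 − 3 = 8.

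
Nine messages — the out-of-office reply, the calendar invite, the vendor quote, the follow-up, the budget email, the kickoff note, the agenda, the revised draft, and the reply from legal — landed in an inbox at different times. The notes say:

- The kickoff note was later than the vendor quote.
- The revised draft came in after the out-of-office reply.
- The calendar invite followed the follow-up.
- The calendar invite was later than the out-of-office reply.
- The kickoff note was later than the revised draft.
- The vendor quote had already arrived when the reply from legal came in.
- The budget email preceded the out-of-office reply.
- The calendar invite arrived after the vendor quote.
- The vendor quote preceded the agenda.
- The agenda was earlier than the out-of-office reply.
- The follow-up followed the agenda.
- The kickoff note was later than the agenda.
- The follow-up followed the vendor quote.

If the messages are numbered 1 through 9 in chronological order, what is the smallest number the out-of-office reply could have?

The agenda, the budget email, and the vendor quote must all come before the out-of-office reply — 3 forced predecessors.
Nothing else is forced ahead of the out-of-office reply, so its earliest slot is position 3 + 1 = 4.

4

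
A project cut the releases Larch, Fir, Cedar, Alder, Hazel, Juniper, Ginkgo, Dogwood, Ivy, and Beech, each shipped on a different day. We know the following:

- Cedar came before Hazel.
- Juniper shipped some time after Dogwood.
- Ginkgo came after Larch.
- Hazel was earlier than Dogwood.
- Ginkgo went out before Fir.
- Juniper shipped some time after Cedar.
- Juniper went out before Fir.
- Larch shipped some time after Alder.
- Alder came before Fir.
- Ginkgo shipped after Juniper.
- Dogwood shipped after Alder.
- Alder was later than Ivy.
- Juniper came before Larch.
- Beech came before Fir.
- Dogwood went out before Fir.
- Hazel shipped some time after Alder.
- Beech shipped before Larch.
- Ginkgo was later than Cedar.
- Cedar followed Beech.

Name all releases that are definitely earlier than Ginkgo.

Alder, Beech, Cedar, Dogwood, Hazel, Ivy, Juniper, Larch

Directly stated before Ginkgo: Cedar, Juniper, and Larch.
Alder reaches Ginkgo via Alder → Larch → Ginkgo.
Beech reaches Ginkgo via Beech → Cedar → Ginkgo.
Dogwood reaches Ginkgo via Dogwood → Juniper → Ginkgo.
Likewise Hazel and Ivy each reach Ginkgo by chaining the stated constraints.
No chain forces Fir ahead of Ginkgo.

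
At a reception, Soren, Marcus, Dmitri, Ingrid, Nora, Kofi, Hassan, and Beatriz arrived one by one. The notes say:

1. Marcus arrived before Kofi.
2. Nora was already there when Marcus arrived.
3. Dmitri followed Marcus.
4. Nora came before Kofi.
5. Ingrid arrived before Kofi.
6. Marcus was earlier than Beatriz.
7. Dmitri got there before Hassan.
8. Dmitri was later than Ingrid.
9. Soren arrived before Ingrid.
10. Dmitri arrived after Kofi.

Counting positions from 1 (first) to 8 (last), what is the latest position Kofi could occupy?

6

Kofi must come before Dmitri and Hassan — 2 guests forced after them.
Everything else can be placed before Kofi in some valid order, so Kofi can sit as late as position 8 − 2 = 6.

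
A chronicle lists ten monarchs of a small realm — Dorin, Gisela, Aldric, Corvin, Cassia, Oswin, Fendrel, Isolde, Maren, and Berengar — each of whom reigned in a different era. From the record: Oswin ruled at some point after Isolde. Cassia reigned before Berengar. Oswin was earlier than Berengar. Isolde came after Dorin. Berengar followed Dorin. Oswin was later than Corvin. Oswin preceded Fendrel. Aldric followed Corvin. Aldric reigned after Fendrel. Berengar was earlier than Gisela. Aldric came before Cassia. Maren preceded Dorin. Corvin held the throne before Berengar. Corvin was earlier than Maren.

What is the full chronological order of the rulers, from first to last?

The constraints fix every adjacent pair, so only one ordering works:
Corvin → Maren → Dorin → Isolde → Oswin → Fendrel → Aldric → Cassia → Berengar → Gisela.

Corvin, Maren, Dorin, Isolde, Oswin, Fendrel, Aldric, Cassia, Berengar, Gisela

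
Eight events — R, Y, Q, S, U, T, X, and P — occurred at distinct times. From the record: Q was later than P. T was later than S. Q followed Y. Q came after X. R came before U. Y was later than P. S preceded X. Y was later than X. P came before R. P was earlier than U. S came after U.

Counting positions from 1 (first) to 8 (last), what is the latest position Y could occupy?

7

Y must come before Q — 1 event forced after it.
Everything else can be placed before Y in some valid order, so Y can sit as late as position 8 − 1 = 7.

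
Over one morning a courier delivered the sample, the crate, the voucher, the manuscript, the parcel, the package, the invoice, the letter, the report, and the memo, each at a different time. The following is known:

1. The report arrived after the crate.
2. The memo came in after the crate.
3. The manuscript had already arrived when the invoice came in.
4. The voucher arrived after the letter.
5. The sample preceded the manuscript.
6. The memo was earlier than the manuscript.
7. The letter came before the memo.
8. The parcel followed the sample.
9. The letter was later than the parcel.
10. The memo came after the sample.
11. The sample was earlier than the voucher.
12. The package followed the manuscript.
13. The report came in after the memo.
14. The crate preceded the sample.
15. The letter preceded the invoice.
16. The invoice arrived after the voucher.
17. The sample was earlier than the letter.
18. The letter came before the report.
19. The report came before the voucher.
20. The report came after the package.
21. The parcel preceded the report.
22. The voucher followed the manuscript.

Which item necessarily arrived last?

Every other item has a chain of constraints placing it before the invoice, so the invoice is last.

the invoice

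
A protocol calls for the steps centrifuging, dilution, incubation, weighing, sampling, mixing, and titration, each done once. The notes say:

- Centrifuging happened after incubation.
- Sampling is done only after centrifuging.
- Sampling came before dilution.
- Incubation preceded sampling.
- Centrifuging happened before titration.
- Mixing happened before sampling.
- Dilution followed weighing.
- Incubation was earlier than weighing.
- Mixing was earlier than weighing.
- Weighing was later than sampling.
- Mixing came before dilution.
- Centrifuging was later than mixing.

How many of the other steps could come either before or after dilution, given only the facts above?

1

Forced before dilution: centrifuging, incubation, mixing, sampling, and weighing.
That leaves titration with no forced order relative to dilution — 1.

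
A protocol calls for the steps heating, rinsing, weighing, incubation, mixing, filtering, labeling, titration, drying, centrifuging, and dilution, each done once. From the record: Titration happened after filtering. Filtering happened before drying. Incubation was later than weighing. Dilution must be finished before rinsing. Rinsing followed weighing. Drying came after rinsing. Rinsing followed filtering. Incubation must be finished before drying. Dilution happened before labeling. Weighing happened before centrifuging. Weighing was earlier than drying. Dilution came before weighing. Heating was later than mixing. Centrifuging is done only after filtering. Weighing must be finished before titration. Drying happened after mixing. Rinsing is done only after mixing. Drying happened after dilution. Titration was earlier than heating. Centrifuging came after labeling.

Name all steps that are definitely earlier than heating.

Directly stated before heating: mixing and titration.
Dilution reaches heating via dilution → weighing → titration → heating.
Filtering reaches heating via filtering → titration → heating.
Weighing reaches heating via weighing → titration → heating.

dilution, filtering, mixing, titration, weighing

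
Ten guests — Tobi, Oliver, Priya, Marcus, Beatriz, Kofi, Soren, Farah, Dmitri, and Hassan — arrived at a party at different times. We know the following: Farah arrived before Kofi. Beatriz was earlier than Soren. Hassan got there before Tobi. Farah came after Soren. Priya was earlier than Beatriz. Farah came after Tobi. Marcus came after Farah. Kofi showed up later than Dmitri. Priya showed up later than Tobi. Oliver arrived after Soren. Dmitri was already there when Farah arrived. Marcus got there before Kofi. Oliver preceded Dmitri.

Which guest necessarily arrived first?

Hassan has a chain of constraints placing them before every other guest, so Hassan must be first.

Hassan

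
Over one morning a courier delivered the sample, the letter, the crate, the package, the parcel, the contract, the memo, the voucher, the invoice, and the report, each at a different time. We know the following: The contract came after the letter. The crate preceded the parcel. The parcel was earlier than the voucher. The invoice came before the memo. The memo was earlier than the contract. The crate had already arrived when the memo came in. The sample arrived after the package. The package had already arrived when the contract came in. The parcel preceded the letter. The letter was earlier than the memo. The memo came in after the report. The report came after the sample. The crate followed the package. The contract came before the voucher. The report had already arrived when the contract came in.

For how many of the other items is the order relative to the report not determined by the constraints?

Forced before the report: the package and the sample; forced after the report: the contract, the memo, and the voucher.
That leaves the crate, the invoice, the letter, and the parcel with no forced order relative to the report — 4.

4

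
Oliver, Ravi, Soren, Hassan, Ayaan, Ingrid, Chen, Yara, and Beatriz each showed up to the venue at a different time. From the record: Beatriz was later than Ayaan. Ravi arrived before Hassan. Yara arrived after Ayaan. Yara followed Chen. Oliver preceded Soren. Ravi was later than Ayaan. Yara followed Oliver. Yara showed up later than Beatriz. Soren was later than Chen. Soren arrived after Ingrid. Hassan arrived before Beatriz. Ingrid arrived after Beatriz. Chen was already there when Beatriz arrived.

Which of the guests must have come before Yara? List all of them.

Directly stated before Yara: Ayaan, Beatriz, Chen, and Oliver.
Hassan reaches Yara via Hassan → Beatriz → Yara.
Ravi reaches Yara via Ravi → Hassan → Beatriz → Yara.

Ayaan, Beatriz, Chen, Hassan, Oliver, Ravi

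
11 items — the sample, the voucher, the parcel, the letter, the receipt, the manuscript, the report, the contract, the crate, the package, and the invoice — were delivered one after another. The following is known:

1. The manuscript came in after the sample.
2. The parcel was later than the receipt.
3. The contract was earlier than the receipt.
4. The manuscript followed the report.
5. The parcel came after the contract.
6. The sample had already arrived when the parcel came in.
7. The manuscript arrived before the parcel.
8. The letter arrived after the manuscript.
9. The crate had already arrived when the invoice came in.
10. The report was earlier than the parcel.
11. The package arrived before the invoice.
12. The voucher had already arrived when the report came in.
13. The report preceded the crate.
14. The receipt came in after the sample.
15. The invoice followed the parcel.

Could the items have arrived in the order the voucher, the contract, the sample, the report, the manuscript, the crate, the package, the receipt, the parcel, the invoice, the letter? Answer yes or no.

yes

Check each stated constraint against the proposed order — e.g. the contract is ahead of the receipt; the contract is ahead of the parcel. Every pair is in the required order; nothing is violated.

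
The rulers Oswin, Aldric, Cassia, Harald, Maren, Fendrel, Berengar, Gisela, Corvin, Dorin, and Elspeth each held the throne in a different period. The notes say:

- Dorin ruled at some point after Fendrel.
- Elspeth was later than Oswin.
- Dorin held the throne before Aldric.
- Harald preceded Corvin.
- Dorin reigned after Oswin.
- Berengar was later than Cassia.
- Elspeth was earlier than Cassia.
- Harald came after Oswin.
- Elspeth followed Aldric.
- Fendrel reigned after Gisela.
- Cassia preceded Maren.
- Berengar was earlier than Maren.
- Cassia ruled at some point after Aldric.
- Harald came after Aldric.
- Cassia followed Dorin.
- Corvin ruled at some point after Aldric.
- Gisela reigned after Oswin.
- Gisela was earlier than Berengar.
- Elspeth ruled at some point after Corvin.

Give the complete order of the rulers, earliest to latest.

Oswin, Gisela, Fendrel, Dorin, Aldric, Harald, Corvin, Elspeth, Cassia, Berengar, Maren

The constraints fix every adjacent pair, so only one ordering works:
Oswin → Gisela → Fendrel → Dorin → Aldric → Harald → Corvin → Elspeth → Cassia → Berengar → Maren.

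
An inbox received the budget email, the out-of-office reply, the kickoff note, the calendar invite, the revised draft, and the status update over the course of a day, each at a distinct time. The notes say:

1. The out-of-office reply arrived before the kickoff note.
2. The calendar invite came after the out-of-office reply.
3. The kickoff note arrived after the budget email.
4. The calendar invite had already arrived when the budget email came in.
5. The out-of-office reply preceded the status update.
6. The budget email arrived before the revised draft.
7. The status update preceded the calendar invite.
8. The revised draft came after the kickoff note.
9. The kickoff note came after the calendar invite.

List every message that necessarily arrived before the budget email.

the calendar invite, the out-of-office reply, the status update

Directly stated before the budget email: the calendar invite.
The out-of-office reply reaches the budget email via the out-of-office reply → the calendar invite → the budget email.
The status update reaches the budget email via the status update → the calendar invite → the budget email.
No chain forces the kickoff note (or any of the others) ahead of the budget email.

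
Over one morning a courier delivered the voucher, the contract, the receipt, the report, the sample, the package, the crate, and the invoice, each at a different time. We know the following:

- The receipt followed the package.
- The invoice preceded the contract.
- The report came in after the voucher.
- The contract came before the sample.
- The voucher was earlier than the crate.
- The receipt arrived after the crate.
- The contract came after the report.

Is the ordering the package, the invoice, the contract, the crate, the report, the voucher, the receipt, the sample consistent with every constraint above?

no

The constraints require the voucher before the crate, but in the proposed sequence the crate appears ahead of the voucher. That one violation is enough.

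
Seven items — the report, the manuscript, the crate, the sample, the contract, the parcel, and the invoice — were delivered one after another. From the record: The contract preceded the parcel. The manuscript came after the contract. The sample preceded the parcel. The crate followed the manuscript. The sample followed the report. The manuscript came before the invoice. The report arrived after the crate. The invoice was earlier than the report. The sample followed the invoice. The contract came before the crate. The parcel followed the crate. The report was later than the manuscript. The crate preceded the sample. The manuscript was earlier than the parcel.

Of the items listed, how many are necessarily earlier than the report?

4

Directly stated before the report: the crate, the invoice, and the manuscript.
The contract reaches the report via the contract → the crate → the report.
No chain forces the sample (or any of the others) ahead of the report.
That's the contract, the crate, the invoice, and the manuscript — 4 in all.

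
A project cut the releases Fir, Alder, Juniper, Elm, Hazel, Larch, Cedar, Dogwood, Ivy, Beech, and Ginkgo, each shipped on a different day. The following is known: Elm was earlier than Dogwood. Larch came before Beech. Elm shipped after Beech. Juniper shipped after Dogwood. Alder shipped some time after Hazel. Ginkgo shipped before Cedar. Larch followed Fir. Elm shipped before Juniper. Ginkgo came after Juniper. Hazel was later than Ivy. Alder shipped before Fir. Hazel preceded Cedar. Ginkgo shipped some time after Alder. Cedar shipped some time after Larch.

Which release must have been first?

Ivy has a chain of constraints placing it before every other release, so Ivy must be first.

Ivy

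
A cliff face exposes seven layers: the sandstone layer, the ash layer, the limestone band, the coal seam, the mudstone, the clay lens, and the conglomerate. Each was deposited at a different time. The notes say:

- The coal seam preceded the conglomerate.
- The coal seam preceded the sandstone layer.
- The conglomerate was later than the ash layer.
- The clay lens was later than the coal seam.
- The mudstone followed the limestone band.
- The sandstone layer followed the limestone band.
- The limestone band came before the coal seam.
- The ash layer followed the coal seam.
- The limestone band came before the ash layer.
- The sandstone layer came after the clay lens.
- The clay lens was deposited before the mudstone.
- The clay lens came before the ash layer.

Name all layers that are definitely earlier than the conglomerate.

the ash layer, the clay lens, the coal seam, the limestone band

Directly stated before the conglomerate: the ash layer and the coal seam.
The clay lens reaches the conglomerate via the clay lens → the ash layer → the conglomerate.
The limestone band reaches the conglomerate via the limestone band → the ash layer → the conglomerate.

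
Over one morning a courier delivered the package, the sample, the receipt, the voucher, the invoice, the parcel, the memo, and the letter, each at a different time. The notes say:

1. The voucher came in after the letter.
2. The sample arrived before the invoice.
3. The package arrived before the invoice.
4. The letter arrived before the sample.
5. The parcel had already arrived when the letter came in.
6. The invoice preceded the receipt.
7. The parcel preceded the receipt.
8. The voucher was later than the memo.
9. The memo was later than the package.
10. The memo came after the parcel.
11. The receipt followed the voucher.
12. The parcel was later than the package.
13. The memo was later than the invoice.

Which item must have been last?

Every other item has a chain of constraints placing it before the receipt, so the receipt is last.

the receipt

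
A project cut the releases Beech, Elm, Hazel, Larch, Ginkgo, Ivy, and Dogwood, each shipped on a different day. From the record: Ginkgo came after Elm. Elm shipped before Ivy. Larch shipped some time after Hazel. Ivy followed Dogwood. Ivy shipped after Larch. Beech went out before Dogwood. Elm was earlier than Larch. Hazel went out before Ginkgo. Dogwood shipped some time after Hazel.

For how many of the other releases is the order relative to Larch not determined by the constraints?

3

Forced before Larch: Elm and Hazel; forced after Larch: Ivy.
That leaves Beech, Dogwood, and Ginkgo with no forced order relative to Larch — 3.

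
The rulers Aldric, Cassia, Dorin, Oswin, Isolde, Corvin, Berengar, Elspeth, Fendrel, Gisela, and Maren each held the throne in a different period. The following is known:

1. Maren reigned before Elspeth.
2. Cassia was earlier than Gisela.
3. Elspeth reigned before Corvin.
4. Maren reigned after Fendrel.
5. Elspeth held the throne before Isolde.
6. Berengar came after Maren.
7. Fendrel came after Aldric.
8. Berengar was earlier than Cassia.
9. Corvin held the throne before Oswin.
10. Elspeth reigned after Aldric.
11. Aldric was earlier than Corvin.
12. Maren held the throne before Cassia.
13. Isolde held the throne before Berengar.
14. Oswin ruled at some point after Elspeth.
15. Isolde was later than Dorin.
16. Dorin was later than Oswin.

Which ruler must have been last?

Gisela

Every other ruler has a chain of constraints placing them before Gisela, so Gisela is last.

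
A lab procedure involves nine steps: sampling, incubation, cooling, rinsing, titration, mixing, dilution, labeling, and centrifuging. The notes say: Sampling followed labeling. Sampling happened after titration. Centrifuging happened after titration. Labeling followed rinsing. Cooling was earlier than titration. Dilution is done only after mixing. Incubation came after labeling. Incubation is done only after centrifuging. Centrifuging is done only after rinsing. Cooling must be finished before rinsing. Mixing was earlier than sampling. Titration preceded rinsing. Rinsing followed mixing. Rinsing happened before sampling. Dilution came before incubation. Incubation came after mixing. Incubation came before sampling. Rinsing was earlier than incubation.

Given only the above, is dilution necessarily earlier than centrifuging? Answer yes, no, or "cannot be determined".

No chain of stated constraints runs from dilution to centrifuging, and none runs from centrifuging to dilution either.
So the relative order of dilution and centrifuging is not fixed by the given facts.

cannot be determined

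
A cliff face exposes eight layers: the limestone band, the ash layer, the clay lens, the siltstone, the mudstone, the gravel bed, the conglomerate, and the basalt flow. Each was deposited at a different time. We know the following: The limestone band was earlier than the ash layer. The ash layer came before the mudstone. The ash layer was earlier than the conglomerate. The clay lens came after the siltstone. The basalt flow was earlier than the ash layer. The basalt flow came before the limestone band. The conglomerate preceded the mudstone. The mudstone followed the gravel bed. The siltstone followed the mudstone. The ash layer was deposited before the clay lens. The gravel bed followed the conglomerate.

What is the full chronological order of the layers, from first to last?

the basalt flow, the limestone band, the ash layer, the conglomerate, the gravel bed, the mudstone, the siltstone, the clay lens

The constraints fix every adjacent pair, so only one ordering works:
the basalt flow → the limestone band → the ash layer → the conglomerate → the gravel bed → the mudstone → the siltstone → the clay lens.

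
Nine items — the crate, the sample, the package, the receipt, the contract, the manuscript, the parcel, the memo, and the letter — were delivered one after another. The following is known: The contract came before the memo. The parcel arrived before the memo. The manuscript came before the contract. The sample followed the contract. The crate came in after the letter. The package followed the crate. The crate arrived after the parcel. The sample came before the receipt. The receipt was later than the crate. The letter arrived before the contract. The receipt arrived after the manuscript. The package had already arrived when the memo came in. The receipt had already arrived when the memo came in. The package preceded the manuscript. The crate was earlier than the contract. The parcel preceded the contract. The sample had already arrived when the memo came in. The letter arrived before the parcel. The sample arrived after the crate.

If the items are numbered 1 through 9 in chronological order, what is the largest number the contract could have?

The contract must come before the memo, the receipt, and the sample — 3 items forced after it.
Everything else can be placed before the contract in some valid order, so the contract can sit as late as position 9 − 3 = 6.

6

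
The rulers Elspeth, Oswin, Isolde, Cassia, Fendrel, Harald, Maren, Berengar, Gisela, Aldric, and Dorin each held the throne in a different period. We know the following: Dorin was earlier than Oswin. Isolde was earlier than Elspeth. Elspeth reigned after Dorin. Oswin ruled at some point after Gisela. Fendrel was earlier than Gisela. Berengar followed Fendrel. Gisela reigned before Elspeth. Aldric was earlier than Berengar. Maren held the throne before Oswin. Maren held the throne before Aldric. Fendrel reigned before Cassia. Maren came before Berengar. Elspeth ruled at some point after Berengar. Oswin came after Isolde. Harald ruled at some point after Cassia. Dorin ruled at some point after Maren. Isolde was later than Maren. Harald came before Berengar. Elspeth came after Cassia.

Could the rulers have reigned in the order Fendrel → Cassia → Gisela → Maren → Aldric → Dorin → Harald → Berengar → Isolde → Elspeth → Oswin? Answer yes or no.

yes

Check each stated constraint against the proposed order — e.g. Cassia is ahead of Elspeth; Gisela is ahead of Oswin. Every pair is in the required order; nothing is violated.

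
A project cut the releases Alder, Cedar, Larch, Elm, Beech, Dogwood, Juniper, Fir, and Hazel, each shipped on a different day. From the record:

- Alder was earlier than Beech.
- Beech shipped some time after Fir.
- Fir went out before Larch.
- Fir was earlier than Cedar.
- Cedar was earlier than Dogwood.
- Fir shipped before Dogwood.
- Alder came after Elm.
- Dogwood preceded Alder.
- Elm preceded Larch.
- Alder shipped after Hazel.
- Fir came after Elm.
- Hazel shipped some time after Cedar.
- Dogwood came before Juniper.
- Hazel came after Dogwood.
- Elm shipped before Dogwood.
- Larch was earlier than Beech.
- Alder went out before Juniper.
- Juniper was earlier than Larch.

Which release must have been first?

Elm has a chain of constraints placing it before every other release, so Elm must be first.

Elm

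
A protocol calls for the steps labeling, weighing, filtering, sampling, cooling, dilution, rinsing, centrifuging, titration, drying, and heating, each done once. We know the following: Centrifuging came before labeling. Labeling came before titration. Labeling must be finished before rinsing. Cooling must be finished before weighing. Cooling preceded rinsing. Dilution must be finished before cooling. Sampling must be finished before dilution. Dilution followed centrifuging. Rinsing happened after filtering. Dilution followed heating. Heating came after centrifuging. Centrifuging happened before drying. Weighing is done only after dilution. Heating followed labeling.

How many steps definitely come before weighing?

6

Directly stated before weighing: cooling and dilution.
Centrifuging reaches weighing via centrifuging → dilution → weighing.
Heating reaches weighing via heating → dilution → weighing.
Labeling reaches weighing via labeling → heating → dilution → weighing.
Likewise sampling reaches weighing by chaining the stated constraints.
That's centrifuging, cooling, dilution, heating, labeling, and sampling — 6 in all.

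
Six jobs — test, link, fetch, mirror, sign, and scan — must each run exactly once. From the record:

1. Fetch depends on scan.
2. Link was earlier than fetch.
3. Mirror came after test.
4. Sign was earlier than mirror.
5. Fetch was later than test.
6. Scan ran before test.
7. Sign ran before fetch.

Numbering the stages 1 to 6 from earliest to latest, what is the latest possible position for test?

4

Test must come before fetch and mirror — 2 stages forced after it.
Everything else can be placed before test in some valid order, so test can sit as late as position 6 − 2 = 4.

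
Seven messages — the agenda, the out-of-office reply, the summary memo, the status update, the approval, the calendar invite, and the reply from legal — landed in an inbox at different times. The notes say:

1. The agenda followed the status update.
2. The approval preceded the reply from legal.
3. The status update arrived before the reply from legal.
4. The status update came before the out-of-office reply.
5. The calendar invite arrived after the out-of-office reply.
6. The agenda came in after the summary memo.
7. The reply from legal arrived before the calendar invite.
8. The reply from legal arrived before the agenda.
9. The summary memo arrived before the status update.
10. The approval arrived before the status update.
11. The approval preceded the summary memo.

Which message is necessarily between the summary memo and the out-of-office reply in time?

the status update

Tracing the constraints gives the summary memo → the status update → the out-of-office reply, so the status update sits after the summary memo and before the out-of-office reply.
No other message is forced both after the summary memo and before the out-of-office reply.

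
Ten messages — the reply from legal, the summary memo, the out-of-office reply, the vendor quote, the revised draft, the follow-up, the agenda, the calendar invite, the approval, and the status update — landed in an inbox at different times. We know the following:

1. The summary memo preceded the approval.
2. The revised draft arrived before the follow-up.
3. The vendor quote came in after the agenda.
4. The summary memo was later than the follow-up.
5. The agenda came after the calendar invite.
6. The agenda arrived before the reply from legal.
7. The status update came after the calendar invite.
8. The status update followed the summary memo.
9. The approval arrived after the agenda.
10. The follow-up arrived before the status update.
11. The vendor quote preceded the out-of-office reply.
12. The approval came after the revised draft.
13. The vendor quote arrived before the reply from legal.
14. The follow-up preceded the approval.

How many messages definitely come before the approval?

5

Directly stated before the approval: the agenda, the follow-up, the revised draft, and the summary memo.
The calendar invite reaches the approval via the calendar invite → the agenda → the approval.
No chain forces the reply from legal (or any of the others) ahead of the approval.
That's the agenda, the calendar invite, the follow-up, the revised draft, and the summary memo — 5 in all.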